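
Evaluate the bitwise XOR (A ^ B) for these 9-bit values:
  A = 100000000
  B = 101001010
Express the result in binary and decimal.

Apply ^ to each column (1 where bits differ):
  100000000
^ 101001010
-----------
  001001010

Answer: 001001010 (74)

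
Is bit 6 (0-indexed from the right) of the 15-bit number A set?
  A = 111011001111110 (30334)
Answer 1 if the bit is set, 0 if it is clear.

Bit 6 is the 7th from the right.
  111011001111110
          ^
That bit is 1.

Answer: 1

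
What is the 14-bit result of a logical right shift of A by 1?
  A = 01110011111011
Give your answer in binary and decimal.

Logical shift right by 1: drop the bottom 1 bit(s), prepend 1 zero(s) on the left.
  01110011111011  ->  keep [0111001111101], discard [1], prepend 0
= 00111001111101

Answer: 00111001111101 (3709)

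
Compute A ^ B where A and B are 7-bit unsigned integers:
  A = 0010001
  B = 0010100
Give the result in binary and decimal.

Apply ^ to each column (1 where bits differ):
  0010001
^ 0010100
---------
  0000101

Answer: 0000101 (5)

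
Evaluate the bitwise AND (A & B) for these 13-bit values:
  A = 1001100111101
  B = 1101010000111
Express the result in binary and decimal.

Apply & to each column (1 only where both bits are 1):
  1001100111101
& 1101010000111
---------------
  1001000000101

Answer: 1001000000101 (4613)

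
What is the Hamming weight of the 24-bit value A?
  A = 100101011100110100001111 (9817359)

100101011100110100001111
1-bits at positions (from bit 0 = LSB): 0, 1, 2, 3, 8, 10, 11, 14, 15, 16, 18, 20, 23
Count = 13

Answer: 13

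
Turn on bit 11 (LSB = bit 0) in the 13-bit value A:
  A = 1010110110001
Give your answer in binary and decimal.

Mask = 1 << 11 = 0100000000000
Bit 11 of A is 0, so OR-ing with the mask flips it to 1.
  1010110110001
| 0100000000000
---------------
  1110110110001

Answer: 1110110110001 (7601)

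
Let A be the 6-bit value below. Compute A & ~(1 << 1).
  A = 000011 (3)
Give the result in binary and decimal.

Mask = ~(1 << 1) = 111101
Bit 1 of A is 1, so AND-ing with the mask clears it to 0.
  000011
& 111101
--------
  000001

Answer: 000001 (1)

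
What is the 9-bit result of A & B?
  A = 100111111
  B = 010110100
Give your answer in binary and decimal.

Apply & to each column (1 only where both bits are 1):
  100111111
& 010110100
-----------
  000110100

Answer: 000110100 (52)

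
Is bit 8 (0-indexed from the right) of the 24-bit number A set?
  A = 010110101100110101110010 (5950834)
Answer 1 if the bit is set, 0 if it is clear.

Bit 8 is the 9th from the right.
  010110101100110101110010
                 ^
That bit is 1.

Answer: 1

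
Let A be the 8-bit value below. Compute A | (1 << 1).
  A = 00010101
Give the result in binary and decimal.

Mask = 1 << 1 = 00000010
Bit 1 of A is 0, so OR-ing with the mask flips it to 1.
  00010101
| 00000010
----------
  00010111

Answer: 00010111 (23)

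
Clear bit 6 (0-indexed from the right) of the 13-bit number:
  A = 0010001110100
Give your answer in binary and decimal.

Mask = ~(1 << 6) = 1111110111111
Bit 6 of A is 1, so AND-ing with the mask clears it to 0.
  0010001110100
& 1111110111111
---------------
  0010000110100

Answer: 0010000110100 (1076)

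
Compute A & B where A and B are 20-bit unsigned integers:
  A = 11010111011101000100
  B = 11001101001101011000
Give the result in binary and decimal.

Apply & to each column (1 only where both bits are 1):
  11010111011101000100
& 11001101001101011000
----------------------
  11000101001101000000

Answer: 11000101001101000000 (807744)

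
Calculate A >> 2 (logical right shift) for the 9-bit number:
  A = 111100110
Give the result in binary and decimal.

Logical shift right by 2: drop the bottom 2 bit(s), prepend 2 zero(s) on the left.
  111100110  ->  keep [1111001], discard [10], prepend 00
= 001111001

Answer: 001111001 (121)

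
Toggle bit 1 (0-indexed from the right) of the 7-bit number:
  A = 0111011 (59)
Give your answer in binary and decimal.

Mask = 1 << 1 = 0000010
Bit 1 of A is 1; XOR with the mask flips it to 0.
  0111011
^ 0000010
---------
  0111001

Answer: 0111001 (57)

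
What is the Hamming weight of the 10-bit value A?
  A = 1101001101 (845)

1101001101
1-bits at positions (from bit 0 = LSB): 0, 2, 3, 6, 8, 9
Count = 6

Answer: 6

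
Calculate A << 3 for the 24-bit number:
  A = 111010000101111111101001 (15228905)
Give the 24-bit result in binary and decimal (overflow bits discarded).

Shift left by 3: drop the top 3 bit(s), append 3 zero(s) on the right.
  111010000101111111101001  ->  discard [111], keep [010000101111111101001], append 000
= 010000101111111101001000

Answer: 010000101111111101001000 (4390728)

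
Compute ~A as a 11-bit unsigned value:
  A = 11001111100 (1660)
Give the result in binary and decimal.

Flip each bit (0->1, 1->0):
  11001111100
  00110000011

Answer: 00110000011 (387)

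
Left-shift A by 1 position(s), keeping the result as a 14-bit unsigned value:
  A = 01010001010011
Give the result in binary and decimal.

Shift left by 1: drop the top 1 bit(s), append 1 zero(s) on the right.
  01010001010011  ->  discard [0], keep [1010001010011], append 0
= 10100010100110

Answer: 10100010100110 (10406)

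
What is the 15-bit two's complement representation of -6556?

1. Binary of +6556:  001100110011100
2. Invert bits:     110011001100011
3. Add 1:           110011001100100

Answer: 110011001100100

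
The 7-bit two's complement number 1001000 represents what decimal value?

MSB is 1, so the value is negative. Find the magnitude:
1. Invert bits:  0110111
2. Add 1:        0111000  = 56
3. Apply sign:   -56

Answer: -56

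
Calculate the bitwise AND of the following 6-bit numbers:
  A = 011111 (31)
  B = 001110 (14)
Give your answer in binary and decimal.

Apply & to each column (1 only where both bits are 1):
  011111
& 001110
--------
  001110

Answer: 001110 (14)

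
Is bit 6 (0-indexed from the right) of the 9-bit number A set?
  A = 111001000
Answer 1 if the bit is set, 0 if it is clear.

Bit 6 is the 7th from the right.
  111001000
    ^
That bit is 1.

Answer: 1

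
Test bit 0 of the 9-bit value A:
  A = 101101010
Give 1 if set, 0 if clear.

Bit 0 is the 1st from the right.
  101101010
          ^
That bit is 0.

Answer: 0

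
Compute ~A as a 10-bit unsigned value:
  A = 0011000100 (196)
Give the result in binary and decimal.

Flip each bit (0->1, 1->0):
  0011000100
  1100111011

Answer: 1100111011 (827)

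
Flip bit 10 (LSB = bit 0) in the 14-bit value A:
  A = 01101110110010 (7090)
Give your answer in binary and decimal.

Mask = 1 << 10 = 00010000000000
Bit 10 of A is 0; XOR with the mask flips it to 1.
  01101110110010
^ 00010000000000
----------------
  01111110110010

Answer: 01111110110010 (8114)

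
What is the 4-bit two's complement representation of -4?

1. Binary of +4:  0100
2. Invert bits:     1011
3. Add 1:           1100

Answer: 1100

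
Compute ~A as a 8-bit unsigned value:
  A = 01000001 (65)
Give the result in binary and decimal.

Flip each bit (0->1, 1->0):
  01000001
  10111110

Answer: 10111110 (190)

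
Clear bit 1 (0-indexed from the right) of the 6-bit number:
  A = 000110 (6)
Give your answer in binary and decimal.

Mask = ~(1 << 1) = 111101
Bit 1 of A is 1, so AND-ing with the mask clears it to 0.
  000110
& 111101
--------
  000100

Answer: 000100 (4)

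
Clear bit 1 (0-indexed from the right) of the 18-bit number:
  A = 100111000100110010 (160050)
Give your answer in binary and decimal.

Mask = ~(1 << 1) = 111111111111111101
Bit 1 of A is 1, so AND-ing with the mask clears it to 0.
  100111000100110010
& 111111111111111101
--------------------
  100111000100110000

Answer: 100111000100110000 (160048)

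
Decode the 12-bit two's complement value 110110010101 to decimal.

MSB is 1, so the value is negative. Find the magnitude:
1. Invert bits:  001001101010
2. Add 1:        001001101011  = 619
3. Apply sign:   -619

Answer: -619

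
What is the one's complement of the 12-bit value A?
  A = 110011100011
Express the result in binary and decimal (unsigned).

Flip each bit (0->1, 1->0):
  110011100011
  001100011100

Answer: 001100011100 (796)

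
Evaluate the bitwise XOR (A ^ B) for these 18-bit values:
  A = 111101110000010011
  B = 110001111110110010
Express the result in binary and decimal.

Apply ^ to each column (1 where bits differ):
  111101110000010011
^ 110001111110110010
--------------------
  001100001110100001

Answer: 001100001110100001 (50081)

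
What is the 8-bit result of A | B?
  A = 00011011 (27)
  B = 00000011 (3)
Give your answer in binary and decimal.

Apply | to each column (1 where either bit is 1):
  00011011
| 00000011
----------
  00011011

Answer: 00011011 (27)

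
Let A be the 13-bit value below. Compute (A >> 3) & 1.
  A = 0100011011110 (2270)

Bit 3 is the 4th from the right.
  0100011011110
           ^
That bit is 1.

Answer: 1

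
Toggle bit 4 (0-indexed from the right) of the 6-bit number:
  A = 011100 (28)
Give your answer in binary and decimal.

Mask = 1 << 4 = 010000
Bit 4 of A is 1; XOR with the mask flips it to 0.
  011100
^ 010000
--------
  001100

Answer: 001100 (12)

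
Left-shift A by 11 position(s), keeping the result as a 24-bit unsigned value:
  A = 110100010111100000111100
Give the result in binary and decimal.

Shift left by 11: drop the top 11 bit(s), append 11 zero(s) on the right.
  110100010111100000111100  ->  discard [11010001011], keep [1100000111100], append 00000000000
= 110000011110000000000000

Answer: 110000011110000000000000 (12705792)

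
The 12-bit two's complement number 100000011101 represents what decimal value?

MSB is 1, so the value is negative. Find the magnitude:
1. Invert bits:  011111100010
2. Add 1:        011111100011  = 2019
3. Apply sign:   -2019

Answer: -2019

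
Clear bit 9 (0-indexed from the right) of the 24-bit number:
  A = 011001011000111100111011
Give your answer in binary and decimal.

Mask = ~(1 << 9) = 111111111111110111111111
Bit 9 of A is 1, so AND-ing with the mask clears it to 0.
  011001011000111100111011
& 111111111111110111111111
--------------------------
  011001011000110100111011

Answer: 011001011000110100111011 (6655291)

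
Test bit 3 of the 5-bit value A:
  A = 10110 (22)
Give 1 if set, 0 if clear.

Bit 3 is the 4th from the right.
  10110
   ^
That bit is 0.

Answer: 0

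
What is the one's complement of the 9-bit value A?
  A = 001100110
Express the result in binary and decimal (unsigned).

Flip each bit (0->1, 1->0):
  001100110
  110011001

Answer: 110011001 (409)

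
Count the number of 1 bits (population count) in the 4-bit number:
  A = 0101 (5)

0101
1-bits at positions (from bit 0 = LSB): 0, 2
Count = 2

Answer: 2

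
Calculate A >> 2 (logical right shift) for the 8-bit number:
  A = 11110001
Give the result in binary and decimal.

Logical shift right by 2: drop the bottom 2 bit(s), prepend 2 zero(s) on the left.
  11110001  ->  keep [111100], discard [01], prepend 00
= 00111100

Answer: 00111100 (60)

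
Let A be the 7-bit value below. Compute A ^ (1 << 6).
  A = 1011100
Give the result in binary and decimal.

Mask = 1 << 6 = 1000000
Bit 6 of A is 1; XOR with the mask flips it to 0.
  1011100
^ 1000000
---------
  0011100

Answer: 0011100 (28)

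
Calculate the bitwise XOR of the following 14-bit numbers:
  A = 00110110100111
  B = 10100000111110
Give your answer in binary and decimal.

Apply ^ to each column (1 where bits differ):
  00110110100111
^ 10100000111110
----------------
  10010110011001

Answer: 10010110011001 (9625)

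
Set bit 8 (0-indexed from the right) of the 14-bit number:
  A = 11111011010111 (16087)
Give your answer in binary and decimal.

Mask = 1 << 8 = 00000100000000
Bit 8 of A is 0, so OR-ing with the mask flips it to 1.
  11111011010111
| 00000100000000
----------------
  11111111010111

Answer: 11111111010111 (16343)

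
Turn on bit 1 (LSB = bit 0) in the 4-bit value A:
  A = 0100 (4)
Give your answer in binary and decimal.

Mask = 1 << 1 = 0010
Bit 1 of A is 0, so OR-ing with the mask flips it to 1.
  0100
| 0010
------
  0110

Answer: 0110 (6)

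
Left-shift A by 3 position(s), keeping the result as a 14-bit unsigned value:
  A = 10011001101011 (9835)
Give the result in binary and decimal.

Shift left by 3: drop the top 3 bit(s), append 3 zero(s) on the right.
  10011001101011  ->  discard [100], keep [11001101011], append 000
= 11001101011000

Answer: 11001101011000 (13144)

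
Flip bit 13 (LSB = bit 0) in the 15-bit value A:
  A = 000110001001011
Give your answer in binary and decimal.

Mask = 1 << 13 = 010000000000000
Bit 13 of A is 0; XOR with the mask flips it to 1.
  000110001001011
^ 010000000000000
-----------------
  010110001001011

Answer: 010110001001011 (11339)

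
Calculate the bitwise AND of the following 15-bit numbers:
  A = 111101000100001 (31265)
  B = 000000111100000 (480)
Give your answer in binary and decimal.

Apply & to each column (1 only where both bits are 1):
  111101000100001
& 000000111100000
-----------------
  000000000100000

Answer: 000000000100000 (32)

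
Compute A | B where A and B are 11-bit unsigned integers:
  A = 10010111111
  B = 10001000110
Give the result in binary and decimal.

Apply | to each column (1 where either bit is 1):
  10010111111
| 10001000110
-------------
  10011111111

Answer: 10011111111 (1279)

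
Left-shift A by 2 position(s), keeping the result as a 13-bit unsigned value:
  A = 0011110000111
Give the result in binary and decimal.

Shift left by 2: drop the top 2 bit(s), append 2 zero(s) on the right.
  0011110000111  ->  discard [00], keep [11110000111], append 00
= 1111000011100

Answer: 1111000011100 (7708)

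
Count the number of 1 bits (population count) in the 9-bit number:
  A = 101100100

101100100
1-bits at positions (from bit 0 = LSB): 2, 5, 6, 8
Count = 4

Answer: 4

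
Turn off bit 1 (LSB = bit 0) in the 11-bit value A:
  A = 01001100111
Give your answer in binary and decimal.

Mask = ~(1 << 1) = 11111111101
Bit 1 of A is 1, so AND-ing with the mask clears it to 0.
  01001100111
& 11111111101
-------------
  01001100101

Answer: 01001100101 (613)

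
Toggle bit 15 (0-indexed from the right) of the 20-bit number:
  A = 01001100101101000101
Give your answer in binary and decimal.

Mask = 1 << 15 = 00001000000000000000
Bit 15 of A is 1; XOR with the mask flips it to 0.
  01001100101101000101
^ 00001000000000000000
----------------------
  01000100101101000101

Answer: 01000100101101000101 (281413)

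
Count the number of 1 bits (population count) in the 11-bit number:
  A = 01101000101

01101000101
1-bits at positions (from bit 0 = LSB): 0, 2, 6, 8, 9
Count = 5

Answer: 5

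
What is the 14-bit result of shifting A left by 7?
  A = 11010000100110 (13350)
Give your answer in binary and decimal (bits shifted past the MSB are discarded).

Shift left by 7: drop the top 7 bit(s), append 7 zero(s) on the right.
  11010000100110  ->  discard [1101000], keep [0100110], append 0000000
= 01001100000000

Answer: 01001100000000 (4864)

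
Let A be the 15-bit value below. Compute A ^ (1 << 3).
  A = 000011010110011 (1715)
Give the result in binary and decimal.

Mask = 1 << 3 = 000000000001000
Bit 3 of A is 0; XOR with the mask flips it to 1.
  000011010110011
^ 000000000001000
-----------------
  000011010111011

Answer: 000011010111011 (1723)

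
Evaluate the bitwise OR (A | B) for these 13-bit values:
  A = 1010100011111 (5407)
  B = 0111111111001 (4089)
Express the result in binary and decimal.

Apply | to each column (1 where either bit is 1):
  1010100011111
| 0111111111001
---------------
  1111111111111

Answer: 1111111111111 (8191)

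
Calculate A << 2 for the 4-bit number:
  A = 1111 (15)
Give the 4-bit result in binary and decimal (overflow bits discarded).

Shift left by 2: drop the top 2 bit(s), append 2 zero(s) on the right.
  1111  ->  discard [11], keep [11], append 00
= 1100

Answer: 1100 (12)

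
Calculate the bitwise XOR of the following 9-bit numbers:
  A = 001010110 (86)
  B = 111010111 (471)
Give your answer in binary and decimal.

Apply ^ to each column (1 where bits differ):
  001010110
^ 111010111
-----------
  110000001

Answer: 110000001 (385)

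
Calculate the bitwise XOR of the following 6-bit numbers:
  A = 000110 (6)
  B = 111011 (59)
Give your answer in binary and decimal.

Apply ^ to each column (1 where bits differ):
  000110
^ 111011
--------
  111101

Answer: 111101 (61)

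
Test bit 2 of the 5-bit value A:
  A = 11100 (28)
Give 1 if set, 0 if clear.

Bit 2 is the 3rd from the right.
  11100
    ^
That bit is 1.

Answer: 1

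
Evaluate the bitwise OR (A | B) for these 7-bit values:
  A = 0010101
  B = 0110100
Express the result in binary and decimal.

Apply | to each column (1 where either bit is 1):
  0010101
| 0110100
---------
  0110101

Answer: 0110101 (53)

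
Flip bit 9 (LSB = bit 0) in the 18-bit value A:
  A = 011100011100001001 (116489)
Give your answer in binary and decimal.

Mask = 1 << 9 = 000000001000000000
Bit 9 of A is 1; XOR with the mask flips it to 0.
  011100011100001001
^ 000000001000000000
--------------------
  011100010100001001

Answer: 011100010100001001 (115977)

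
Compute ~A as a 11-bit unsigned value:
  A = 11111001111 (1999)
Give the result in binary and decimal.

Flip each bit (0->1, 1->0):
  11111001111
  00000110000

Answer: 00000110000 (48)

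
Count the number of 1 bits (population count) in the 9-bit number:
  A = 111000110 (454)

111000110
1-bits at positions (from bit 0 = LSB): 1, 2, 6, 7, 8
Count = 5

Answer: 5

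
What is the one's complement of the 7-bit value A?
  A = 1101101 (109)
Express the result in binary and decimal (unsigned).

Flip each bit (0->1, 1->0):
  1101101
  0010010

Answer: 0010010 (18)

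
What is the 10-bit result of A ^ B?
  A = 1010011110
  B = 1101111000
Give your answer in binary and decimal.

Apply ^ to each column (1 where bits differ):
  1010011110
^ 1101111000
------------
  0111100110

Answer: 0111100110 (486)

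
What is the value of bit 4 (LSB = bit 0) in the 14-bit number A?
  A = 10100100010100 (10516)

Bit 4 is the 5th from the right.
  10100100010100
           ^
That bit is 1.

Answer: 1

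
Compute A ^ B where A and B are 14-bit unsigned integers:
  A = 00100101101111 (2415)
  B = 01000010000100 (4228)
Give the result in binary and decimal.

Apply ^ to each column (1 where bits differ):
  00100101101111
^ 01000010000100
----------------
  01100111101011

Answer: 01100111101011 (6635)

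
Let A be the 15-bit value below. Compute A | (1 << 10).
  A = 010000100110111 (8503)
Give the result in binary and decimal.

Mask = 1 << 10 = 000010000000000
Bit 10 of A is 0, so OR-ing with the mask flips it to 1.
  010000100110111
| 000010000000000
-----------------
  010010100110111

Answer: 010010100110111 (9527)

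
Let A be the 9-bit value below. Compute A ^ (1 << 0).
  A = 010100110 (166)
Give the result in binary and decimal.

Mask = 1 << 0 = 000000001
Bit 0 of A is 0; XOR with the mask flips it to 1.
  010100110
^ 000000001
-----------
  010100111

Answer: 010100111 (167)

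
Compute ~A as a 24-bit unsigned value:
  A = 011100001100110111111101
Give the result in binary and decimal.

Flip each bit (0->1, 1->0):
  011100001100110111111101
  100011110011001000000010

Answer: 100011110011001000000010 (9384450)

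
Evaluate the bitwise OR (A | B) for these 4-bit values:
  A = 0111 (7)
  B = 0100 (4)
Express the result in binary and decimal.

Apply | to each column (1 where either bit is 1):
  0111
| 0100
------
  0111

Answer: 0111 (7)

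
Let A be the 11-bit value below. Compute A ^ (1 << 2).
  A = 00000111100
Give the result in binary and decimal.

Mask = 1 << 2 = 00000000100
Bit 2 of A is 1; XOR with the mask flips it to 0.
  00000111100
^ 00000000100
-------------
  00000111000

Answer: 00000111000 (56)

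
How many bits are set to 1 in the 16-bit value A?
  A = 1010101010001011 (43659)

1010101010001011
1-bits at positions (from bit 0 = LSB): 0, 1, 3, 7, 9, 11, 13, 15
Count = 8

Answer: 8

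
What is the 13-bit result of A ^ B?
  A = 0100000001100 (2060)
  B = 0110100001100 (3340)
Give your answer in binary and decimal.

Apply ^ to each column (1 where bits differ):
  0100000001100
^ 0110100001100
---------------
  0010100000000

Answer: 0010100000000 (1280)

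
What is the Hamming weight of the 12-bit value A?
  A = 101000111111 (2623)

101000111111
1-bits at positions (from bit 0 = LSB): 0, 1, 2, 3, 4, 5, 9, 11
Count = 8

Answer: 8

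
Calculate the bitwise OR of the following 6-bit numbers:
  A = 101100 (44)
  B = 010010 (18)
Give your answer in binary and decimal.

Apply | to each column (1 where either bit is 1):
  101100
| 010010
--------
  111110

Answer: 111110 (62)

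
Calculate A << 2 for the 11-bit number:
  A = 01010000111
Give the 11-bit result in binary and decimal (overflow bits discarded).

Shift left by 2: drop the top 2 bit(s), append 2 zero(s) on the right.
  01010000111  ->  discard [01], keep [010000111], append 00
= 01000011100

Answer: 01000011100 (540)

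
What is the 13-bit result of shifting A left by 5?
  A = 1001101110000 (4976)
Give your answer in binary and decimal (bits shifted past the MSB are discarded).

Shift left by 5: drop the top 5 bit(s), append 5 zero(s) on the right.
  1001101110000  ->  discard [10011], keep [01110000], append 00000
= 0111000000000

Answer: 0111000000000 (3584)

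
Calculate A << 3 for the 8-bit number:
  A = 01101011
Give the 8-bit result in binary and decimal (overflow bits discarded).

Shift left by 3: drop the top 3 bit(s), append 3 zero(s) on the right.
  01101011  ->  discard [011], keep [01011], append 000
= 01011000

Answer: 01011000 (88)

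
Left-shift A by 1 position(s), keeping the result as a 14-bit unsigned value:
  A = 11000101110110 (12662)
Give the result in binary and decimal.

Shift left by 1: drop the top 1 bit(s), append 1 zero(s) on the right.
  11000101110110  ->  discard [1], keep [1000101110110], append 0
= 10001011101100

Answer: 10001011101100 (8940)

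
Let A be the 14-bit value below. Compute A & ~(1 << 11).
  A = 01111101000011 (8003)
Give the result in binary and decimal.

Mask = ~(1 << 11) = 11011111111111
Bit 11 of A is 1, so AND-ing with the mask clears it to 0.
  01111101000011
& 11011111111111
----------------
  01011101000011

Answer: 01011101000011 (5955)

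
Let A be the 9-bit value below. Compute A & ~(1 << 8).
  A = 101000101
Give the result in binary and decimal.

Mask = ~(1 << 8) = 011111111
Bit 8 of A is 1, so AND-ing with the mask clears it to 0.
  101000101
& 011111111
-----------
  001000101

Answer: 001000101 (69)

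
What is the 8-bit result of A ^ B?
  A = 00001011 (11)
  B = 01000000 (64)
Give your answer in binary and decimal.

Apply ^ to each column (1 where bits differ):
  00001011
^ 01000000
----------
  01001011

Answer: 01001011 (75)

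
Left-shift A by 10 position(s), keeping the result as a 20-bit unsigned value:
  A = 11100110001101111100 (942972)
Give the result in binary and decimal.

Shift left by 10: drop the top 10 bit(s), append 10 zero(s) on the right.
  11100110001101111100  ->  discard [1110011000], keep [1101111100], append 0000000000
= 11011111000000000000

Answer: 11011111000000000000 (913408)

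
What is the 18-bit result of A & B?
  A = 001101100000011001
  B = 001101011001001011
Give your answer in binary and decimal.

Apply & to each column (1 only where both bits are 1):
  001101100000011001
& 001101011001001011
--------------------
  001101000000001001

Answer: 001101000000001001 (53257)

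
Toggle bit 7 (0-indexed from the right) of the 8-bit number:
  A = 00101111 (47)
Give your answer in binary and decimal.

Mask = 1 << 7 = 10000000
Bit 7 of A is 0; XOR with the mask flips it to 1.
  00101111
^ 10000000
----------
  10101111

Answer: 10101111 (175)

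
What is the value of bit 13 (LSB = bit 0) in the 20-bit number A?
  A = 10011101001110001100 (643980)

Bit 13 is the 14th from the right.
  10011101001110001100
        ^
That bit is 0.

Answer: 0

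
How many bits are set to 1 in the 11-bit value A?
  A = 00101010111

00101010111
1-bits at positions (from bit 0 = LSB): 0, 1, 2, 4, 6, 8
Count = 6

Answer: 6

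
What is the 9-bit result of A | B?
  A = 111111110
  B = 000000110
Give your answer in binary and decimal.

Apply | to each column (1 where either bit is 1):
  111111110
| 000000110
-----------
  111111110

Answer: 111111110 (510)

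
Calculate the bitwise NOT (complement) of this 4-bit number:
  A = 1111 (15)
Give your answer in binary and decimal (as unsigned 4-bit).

Flip each bit (0->1, 1->0):
  1111
  0000

Answer: 0000 (0)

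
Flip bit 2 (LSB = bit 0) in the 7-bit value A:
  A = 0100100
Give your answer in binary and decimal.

Mask = 1 << 2 = 0000100
Bit 2 of A is 1; XOR with the mask flips it to 0.
  0100100
^ 0000100
---------
  0100000

Answer: 0100000 (32)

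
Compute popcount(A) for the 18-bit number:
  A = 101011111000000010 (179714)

101011111000000010
1-bits at positions (from bit 0 = LSB): 1, 9, 10, 11, 12, 13, 15, 17
Count = 8

Answer: 8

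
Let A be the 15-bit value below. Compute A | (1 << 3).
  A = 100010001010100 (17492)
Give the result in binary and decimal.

Mask = 1 << 3 = 000000000001000
Bit 3 of A is 0, so OR-ing with the mask flips it to 1.
  100010001010100
| 000000000001000
-----------------
  100010001011100

Answer: 100010001011100 (17500)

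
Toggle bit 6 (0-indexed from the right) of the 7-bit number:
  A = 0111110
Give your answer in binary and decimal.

Mask = 1 << 6 = 1000000
Bit 6 of A is 0; XOR with the mask flips it to 1.
  0111110
^ 1000000
---------
  1111110

Answer: 1111110 (126)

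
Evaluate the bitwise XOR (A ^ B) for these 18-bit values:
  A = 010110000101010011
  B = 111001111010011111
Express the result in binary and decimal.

Apply ^ to each column (1 where bits differ):
  010110000101010011
^ 111001111010011111
--------------------
  101111111111001100

Answer: 101111111111001100 (196556)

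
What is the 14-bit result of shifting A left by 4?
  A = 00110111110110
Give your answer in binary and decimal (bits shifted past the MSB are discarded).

Shift left by 4: drop the top 4 bit(s), append 4 zero(s) on the right.
  00110111110110  ->  discard [0011], keep [0111110110], append 0000
= 01111101100000

Answer: 01111101100000 (8032)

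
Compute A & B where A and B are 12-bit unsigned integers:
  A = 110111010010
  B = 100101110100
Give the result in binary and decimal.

Apply & to each column (1 only where both bits are 1):
  110111010010
& 100101110100
--------------
  100101010000

Answer: 100101010000 (2384)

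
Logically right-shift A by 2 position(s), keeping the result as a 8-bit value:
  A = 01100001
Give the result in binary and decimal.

Logical shift right by 2: drop the bottom 2 bit(s), prepend 2 zero(s) on the left.
  01100001  ->  keep [011000], discard [01], prepend 00
= 00011000

Answer: 00011000 (24)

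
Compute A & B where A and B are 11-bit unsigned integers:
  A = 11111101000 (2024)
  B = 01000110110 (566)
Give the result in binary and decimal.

Apply & to each column (1 only where both bits are 1):
  11111101000
& 01000110110
-------------
  01000100000

Answer: 01000100000 (544)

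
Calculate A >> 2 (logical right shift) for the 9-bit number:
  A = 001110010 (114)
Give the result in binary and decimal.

Logical shift right by 2: drop the bottom 2 bit(s), prepend 2 zero(s) on the left.
  001110010  ->  keep [0011100], discard [10], prepend 00
= 000011100

Answer: 000011100 (28)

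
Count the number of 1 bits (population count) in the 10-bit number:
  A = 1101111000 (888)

1101111000
1-bits at positions (from bit 0 = LSB): 3, 4, 5, 6, 8, 9
Count = 6

Answer: 6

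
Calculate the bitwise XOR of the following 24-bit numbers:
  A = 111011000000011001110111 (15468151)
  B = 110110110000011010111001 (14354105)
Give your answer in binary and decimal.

Apply ^ to each column (1 where bits differ):
  111011000000011001110111
^ 110110110000011010111001
--------------------------
  001101110000000011001110

Answer: 001101110000000011001110 (3604686)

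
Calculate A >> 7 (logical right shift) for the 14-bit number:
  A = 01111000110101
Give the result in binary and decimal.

Logical shift right by 7: drop the bottom 7 bit(s), prepend 7 zero(s) on the left.
  01111000110101  ->  keep [0111100], discard [0110101], prepend 0000000
= 00000000111100

Answer: 00000000111100 (60)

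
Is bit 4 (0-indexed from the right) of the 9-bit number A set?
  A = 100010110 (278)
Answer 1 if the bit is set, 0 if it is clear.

Bit 4 is the 5th from the right.
  100010110
      ^
That bit is 1.

Answer: 1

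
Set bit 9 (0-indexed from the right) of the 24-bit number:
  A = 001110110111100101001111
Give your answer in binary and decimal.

Mask = 1 << 9 = 000000000000001000000000
Bit 9 of A is 0, so OR-ing with the mask flips it to 1.
  001110110111100101001111
| 000000000000001000000000
--------------------------
  001110110111101101001111

Answer: 001110110111101101001111 (3898191)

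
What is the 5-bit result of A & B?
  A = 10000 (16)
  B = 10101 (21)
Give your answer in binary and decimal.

Apply & to each column (1 only where both bits are 1):
  10000
& 10101
-------
  10000

Answer: 10000 (16)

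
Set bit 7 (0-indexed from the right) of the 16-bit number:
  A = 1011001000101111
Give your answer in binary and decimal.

Mask = 1 << 7 = 0000000010000000
Bit 7 of A is 0, so OR-ing with the mask flips it to 1.
  1011001000101111
| 0000000010000000
------------------
  1011001010101111

Answer: 1011001010101111 (45743)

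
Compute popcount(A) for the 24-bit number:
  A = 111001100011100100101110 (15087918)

111001100011100100101110
1-bits at positions (from bit 0 = LSB): 1, 2, 3, 5, 8, 11, 12, 13, 17, 18, 21, 22, 23
Count = 13

Answer: 13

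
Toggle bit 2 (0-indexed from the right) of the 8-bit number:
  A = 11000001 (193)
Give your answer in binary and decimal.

Mask = 1 << 2 = 00000100
Bit 2 of A is 0; XOR with the mask flips it to 1.
  11000001
^ 00000100
----------
  11000101

Answer: 11000101 (197)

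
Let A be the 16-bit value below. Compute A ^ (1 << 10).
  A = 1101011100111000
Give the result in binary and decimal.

Mask = 1 << 10 = 0000010000000000
Bit 10 of A is 1; XOR with the mask flips it to 0.
  1101011100111000
^ 0000010000000000
------------------
  1101001100111000

Answer: 1101001100111000 (54072)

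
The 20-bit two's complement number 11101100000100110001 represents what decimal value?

MSB is 1, so the value is negative. Find the magnitude:
1. Invert bits:  00010011111011001110
2. Add 1:        00010011111011001111  = 81615
3. Apply sign:   -81615

Answer: -81615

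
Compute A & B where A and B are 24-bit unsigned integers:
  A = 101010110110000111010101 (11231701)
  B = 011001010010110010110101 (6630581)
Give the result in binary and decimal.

Apply & to each column (1 only where both bits are 1):
  101010110110000111010101
& 011001010010110010110101
--------------------------
  001000010010000010010101

Answer: 001000010010000010010101 (2171029)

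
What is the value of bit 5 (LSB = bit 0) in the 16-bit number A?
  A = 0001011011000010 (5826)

Bit 5 is the 6th from the right.
  0001011011000010
            ^
That bit is 0.

Answer: 0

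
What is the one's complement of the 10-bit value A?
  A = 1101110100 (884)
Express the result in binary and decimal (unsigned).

Flip each bit (0->1, 1->0):
  1101110100
  0010001011

Answer: 0010001011 (139)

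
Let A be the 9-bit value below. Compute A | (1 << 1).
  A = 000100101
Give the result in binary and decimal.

Mask = 1 << 1 = 000000010
Bit 1 of A is 0, so OR-ing with the mask flips it to 1.
  000100101
| 000000010
-----------
  000100111

Answer: 000100111 (39)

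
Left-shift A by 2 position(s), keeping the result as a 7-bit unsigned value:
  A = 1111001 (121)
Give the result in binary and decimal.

Shift left by 2: drop the top 2 bit(s), append 2 zero(s) on the right.
  1111001  ->  discard [11], keep [11001], append 00
= 1100100

Answer: 1100100 (100)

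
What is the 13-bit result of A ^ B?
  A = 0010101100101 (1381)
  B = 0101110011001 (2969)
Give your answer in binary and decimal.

Apply ^ to each column (1 where bits differ):
  0010101100101
^ 0101110011001
---------------
  0111011111100

Answer: 0111011111100 (3836)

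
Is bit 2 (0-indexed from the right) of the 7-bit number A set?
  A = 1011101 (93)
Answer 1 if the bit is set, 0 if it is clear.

Bit 2 is the 3rd from the right.
  1011101
      ^
That bit is 1.

Answer: 1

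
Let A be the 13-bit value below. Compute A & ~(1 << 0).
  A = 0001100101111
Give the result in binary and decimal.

Mask = ~(1 << 0) = 1111111111110
Bit 0 of A is 1, so AND-ing with the mask clears it to 0.
  0001100101111
& 1111111111110
---------------
  0001100101110

Answer: 0001100101110 (814)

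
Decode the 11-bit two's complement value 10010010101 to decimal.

MSB is 1, so the value is negative. Find the magnitude:
1. Invert bits:  01101101010
2. Add 1:        01101101011  = 875
3. Apply sign:   -875

Answer: -875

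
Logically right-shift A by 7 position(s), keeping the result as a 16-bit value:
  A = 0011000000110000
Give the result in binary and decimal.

Logical shift right by 7: drop the bottom 7 bit(s), prepend 7 zero(s) on the left.
  0011000000110000  ->  keep [001100000], discard [0110000], prepend 0000000
= 0000000001100000

Answer: 0000000001100000 (96)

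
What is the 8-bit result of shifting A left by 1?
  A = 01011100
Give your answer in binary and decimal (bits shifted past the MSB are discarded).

Shift left by 1: drop the top 1 bit(s), append 1 zero(s) on the right.
  01011100  ->  discard [0], keep [1011100], append 0
= 10111000

Answer: 10111000 (184)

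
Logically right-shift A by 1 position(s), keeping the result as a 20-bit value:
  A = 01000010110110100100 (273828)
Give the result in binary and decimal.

Logical shift right by 1: drop the bottom 1 bit(s), prepend 1 zero(s) on the left.
  01000010110110100100  ->  keep [0100001011011010010], discard [0], prepend 0
= 00100001011011010010

Answer: 00100001011011010010 (136914)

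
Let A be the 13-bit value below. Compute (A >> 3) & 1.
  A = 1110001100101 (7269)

Bit 3 is the 4th from the right.
  1110001100101
           ^
That bit is 0.

Answer: 0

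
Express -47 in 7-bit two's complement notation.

1. Binary of +47:  0101111
2. Invert bits:     1010000
3. Add 1:           1010001

Answer: 1010001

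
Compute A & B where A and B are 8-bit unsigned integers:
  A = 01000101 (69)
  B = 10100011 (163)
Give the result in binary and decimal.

Apply & to each column (1 only where both bits are 1):
  01000101
& 10100011
----------
  00000001

Answer: 00000001 (1)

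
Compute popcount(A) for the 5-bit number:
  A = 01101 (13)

01101
1-bits at positions (from bit 0 = LSB): 0, 2, 3
Count = 3

Answer: 3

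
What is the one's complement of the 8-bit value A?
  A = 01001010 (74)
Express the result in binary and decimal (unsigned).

Flip each bit (0->1, 1->0):
  01001010
  10110101

Answer: 10110101 (181)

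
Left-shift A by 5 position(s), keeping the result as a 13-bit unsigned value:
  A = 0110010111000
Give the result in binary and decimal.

Shift left by 5: drop the top 5 bit(s), append 5 zero(s) on the right.
  0110010111000  ->  discard [01100], keep [10111000], append 00000
= 1011100000000

Answer: 1011100000000 (5888)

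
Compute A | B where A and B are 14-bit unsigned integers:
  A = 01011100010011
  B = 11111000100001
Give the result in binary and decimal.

Apply | to each column (1 where either bit is 1):
  01011100010011
| 11111000100001
----------------
  11111100110011

Answer: 11111100110011 (16179)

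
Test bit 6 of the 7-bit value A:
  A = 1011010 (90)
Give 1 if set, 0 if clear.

Bit 6 is the 7th from the right.
  1011010
  ^
That bit is 1.

Answer: 1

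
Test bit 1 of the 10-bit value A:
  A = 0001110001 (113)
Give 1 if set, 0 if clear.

Bit 1 is the 2nd from the right.
  0001110001
          ^
That bit is 0.

Answer: 0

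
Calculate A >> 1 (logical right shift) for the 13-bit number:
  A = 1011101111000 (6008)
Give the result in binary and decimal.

Logical shift right by 1: drop the bottom 1 bit(s), prepend 1 zero(s) on the left.
  1011101111000  ->  keep [101110111100], discard [0], prepend 0
= 0101110111100

Answer: 0101110111100 (3004)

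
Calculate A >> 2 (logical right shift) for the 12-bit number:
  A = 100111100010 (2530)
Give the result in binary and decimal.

Logical shift right by 2: drop the bottom 2 bit(s), prepend 2 zero(s) on the left.
  100111100010  ->  keep [1001111000], discard [10], prepend 00
= 001001111000

Answer: 001001111000 (632)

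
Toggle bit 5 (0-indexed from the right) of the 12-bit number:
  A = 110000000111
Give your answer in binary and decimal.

Mask = 1 << 5 = 000000100000
Bit 5 of A is 0; XOR with the mask flips it to 1.
  110000000111
^ 000000100000
--------------
  110000100111

Answer: 110000100111 (3111)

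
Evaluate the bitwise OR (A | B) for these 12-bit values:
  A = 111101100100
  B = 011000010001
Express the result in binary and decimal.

Apply | to each column (1 where either bit is 1):
  111101100100
| 011000010001
--------------
  111101110101

Answer: 111101110101 (3957)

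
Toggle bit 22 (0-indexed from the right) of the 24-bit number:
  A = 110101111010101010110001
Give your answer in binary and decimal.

Mask = 1 << 22 = 010000000000000000000000
Bit 22 of A is 1; XOR with the mask flips it to 0.
  110101111010101010110001
^ 010000000000000000000000
--------------------------
  100101111010101010110001

Answer: 100101111010101010110001 (9939633)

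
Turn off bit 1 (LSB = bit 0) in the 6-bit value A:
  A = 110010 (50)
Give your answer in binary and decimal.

Mask = ~(1 << 1) = 111101
Bit 1 of A is 1, so AND-ing with the mask clears it to 0.
  110010
& 111101
--------
  110000

Answer: 110000 (48)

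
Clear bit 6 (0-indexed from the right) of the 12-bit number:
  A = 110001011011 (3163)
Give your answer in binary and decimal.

Mask = ~(1 << 6) = 111110111111
Bit 6 of A is 1, so AND-ing with the mask clears it to 0.
  110001011011
& 111110111111
--------------
  110000011011

Answer: 110000011011 (3099)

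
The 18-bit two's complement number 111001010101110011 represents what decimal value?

MSB is 1, so the value is negative. Find the magnitude:
1. Invert bits:  000110101010001100
2. Add 1:        000110101010001101  = 27277
3. Apply sign:   -27277

Answer: -27277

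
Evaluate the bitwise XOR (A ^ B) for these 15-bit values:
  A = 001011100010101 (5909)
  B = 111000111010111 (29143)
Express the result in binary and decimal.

Apply ^ to each column (1 where bits differ):
  001011100010101
^ 111000111010111
-----------------
  110011011000010

Answer: 110011011000010 (26306)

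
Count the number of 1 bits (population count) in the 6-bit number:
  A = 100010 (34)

100010
1-bits at positions (from bit 0 = LSB): 1, 5
Count = 2

Answer: 2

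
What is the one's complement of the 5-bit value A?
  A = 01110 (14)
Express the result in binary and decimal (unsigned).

Flip each bit (0->1, 1->0):
  01110
  10001

Answer: 10001 (17)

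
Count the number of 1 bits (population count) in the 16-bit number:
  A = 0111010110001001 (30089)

0111010110001001
1-bits at positions (from bit 0 = LSB): 0, 3, 7, 8, 10, 12, 13, 14
Count = 8

Answer: 8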